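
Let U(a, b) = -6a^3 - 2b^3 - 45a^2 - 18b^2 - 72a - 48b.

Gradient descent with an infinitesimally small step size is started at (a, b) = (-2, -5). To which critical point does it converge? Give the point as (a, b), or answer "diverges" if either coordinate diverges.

(-4, -4)

U is separable, so gradient descent decouples: a follows -∂U/∂a, b follows -∂U/∂b.
∂U/∂a = -18(a + 1)(a + 4); at a=-2 this is 36, so a decreases.
∂U/∂b = -6(b + 2)(b + 4); at b=-5 this is -18, so b increases.
a converges to its nearest critical value -4 (a local min of the a-part); b converges to -4. The iterate converges to (-4, -4).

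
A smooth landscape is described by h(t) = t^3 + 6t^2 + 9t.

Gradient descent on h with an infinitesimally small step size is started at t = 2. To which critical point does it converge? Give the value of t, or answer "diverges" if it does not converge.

h'(t) = 3(t + 1)(t + 3), so h'(2) = 45.
Gradient descent moves in the -h' direction, i.e. t is decreasing.
The nearest critical point in that direction is t = -1, where h'' = 6 > 0 (a local minimum). The iterate converges there.

-1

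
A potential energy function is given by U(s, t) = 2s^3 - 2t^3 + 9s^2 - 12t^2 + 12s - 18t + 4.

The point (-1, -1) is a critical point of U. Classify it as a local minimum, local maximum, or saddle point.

saddle point

The mixed partial ∂²U/∂s∂t is 0, so the Hessian at any point is diag(U_ss, U_tt) = diag(6(2s + 3), -12(t + 2)).
At (-1, -1): H = diag(6, -12).
The eigenvalues have opposite signs, so H is indefinite: a saddle point.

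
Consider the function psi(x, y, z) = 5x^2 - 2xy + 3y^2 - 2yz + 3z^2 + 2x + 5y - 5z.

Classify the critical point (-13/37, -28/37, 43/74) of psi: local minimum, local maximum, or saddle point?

local minimum

The Hessian is constant: H = [[10, -2, 0], [-2, 6, -2], [0, -2, 6]].
Leading principal minors: Δ₁ = 10, Δ₂ = 56, Δ₃ = 296.
All leading minors are positive, so H is positive definite: a local minimum.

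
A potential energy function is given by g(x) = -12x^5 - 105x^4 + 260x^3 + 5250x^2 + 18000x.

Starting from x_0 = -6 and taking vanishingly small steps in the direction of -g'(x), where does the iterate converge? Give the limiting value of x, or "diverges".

g'(x) = -60(x - 5)(x + 3)(x + 4)(x + 5), so g'(-6) = -3960.
Gradient descent moves in the -g' direction, i.e. x is increasing.
The nearest critical point in that direction is x = -5, where g'' = 1200 > 0 (a local minimum). The iterate converges there.

-5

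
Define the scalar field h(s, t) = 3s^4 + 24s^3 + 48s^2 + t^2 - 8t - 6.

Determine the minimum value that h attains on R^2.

h(s,t) separates as P(s) + Q(t) − 6, so its minimum is min P + min Q − 6.
P'(s) = 12s(s + 2)(s + 4) vanishes at s ∈ {-4, -2, 0}; Q'(t) = 2(t - 4) vanishes at t ∈ {4}.
Local minima of P (where P''>0): P(-4)=0, P(0)=0. Local minima of Q: Q(4)=-16.
So the global minimum of h is P(-4) + Q(4) − 6 = 0 − 16 − 6 = -22, attained at (-4, 4).

-22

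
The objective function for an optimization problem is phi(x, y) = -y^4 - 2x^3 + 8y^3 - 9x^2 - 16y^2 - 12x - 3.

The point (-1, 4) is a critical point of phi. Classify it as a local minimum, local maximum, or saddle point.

local maximum

The mixed partial ∂²phi/∂x∂y is 0, so the Hessian at any point is diag(phi_xx, phi_yy) = diag(-6(2x + 3), 4(-3y^2 + 12y - 8)).
At (-1, 4): H = diag(-6, -32).
Both eigenvalues are negative, so H is negative definite: a local maximum.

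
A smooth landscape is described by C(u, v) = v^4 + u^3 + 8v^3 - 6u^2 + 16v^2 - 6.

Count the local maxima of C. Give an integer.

C separates as a function of u plus a function of v, so ∇C=0 decouples.
∂C/∂u = 3u(u - 4) = 0 at u ∈ {0, 4}; ∂C/∂v = 4v(v + 2)(v + 4) = 0 at v ∈ {-4, -2, 0}.
The Hessian is diagonal: diag(C_uu, C_vv). Second derivatives: C_uu(0)=-12, C_uu(4)=12; C_vv(-4)=32, C_vv(-2)=-16, C_vv(0)=32.
Local maxima occur where both diagonal entries negative: (0, -2). Count: 1.

1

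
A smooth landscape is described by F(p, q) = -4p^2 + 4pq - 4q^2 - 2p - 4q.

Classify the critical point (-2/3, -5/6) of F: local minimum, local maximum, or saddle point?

The Hessian of F is constant: H = [[-8, 4], [4, -8]].
det(H) = (-8)·(-8) − 4² = 48.
det(H) > 0 and tr(H) = -16 < 0, so H is negative definite and the point is a local maximum.

local maximum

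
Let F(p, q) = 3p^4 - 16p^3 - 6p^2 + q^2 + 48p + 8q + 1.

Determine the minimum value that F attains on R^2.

-175

F(p,q) separates as A(p) + B(q) + 1, so its minimum is min A + min B + 1.
A'(p) = 12(p - 4)(p - 1)(p + 1) vanishes at p ∈ {-1, 1, 4}; B'(q) = 2q + 8 vanishes at q ∈ {-4}.
Local minima of A (where A''>0): A(-1)=-35, A(4)=-160. Local minima of B: B(-4)=-16.
So the global minimum of F is A(4) + B(-4) + 1 = -160 − 16 + 1 = -175, attained at (4, -4).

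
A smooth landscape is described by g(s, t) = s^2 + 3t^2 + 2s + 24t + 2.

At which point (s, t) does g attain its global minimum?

g(s,t) separates as P(s) + Q(t) + 2, so its minimum is min P + min Q + 2.
P'(s) = 2s + 2 vanishes at s ∈ {-1}; Q'(t) = 6(t + 4) vanishes at t ∈ {-4}.
Local minima of P (where P''>0): P(-1)=-1. Local minima of Q: Q(-4)=-48.
So the global minimum of g is P(-1) + Q(-4) + 2 = -1 − 48 + 2 = -47, attained at (-1, -4).

(-1, -4)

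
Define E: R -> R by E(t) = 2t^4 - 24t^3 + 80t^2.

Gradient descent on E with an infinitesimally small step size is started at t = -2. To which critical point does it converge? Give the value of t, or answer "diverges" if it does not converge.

E'(t) = 8t(t - 5)(t - 4), so E'(-2) = -672.
Gradient descent moves in the -E' direction, i.e. t is increasing.
The nearest critical point in that direction is t = 0, where E'' = 160 > 0 (a local minimum). The iterate converges there.

0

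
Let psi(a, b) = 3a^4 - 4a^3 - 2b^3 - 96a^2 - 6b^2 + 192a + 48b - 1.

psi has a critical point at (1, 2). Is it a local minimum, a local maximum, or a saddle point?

local maximum

The mixed partial ∂²psi/∂a∂b is 0, so the Hessian at any point is diag(psi_aa, psi_bb) = diag(12(3a^2 - 2a - 16), -12(b + 1)).
At (1, 2): H = diag(-180, -36).
Both eigenvalues are negative, so H is negative definite: a local maximum.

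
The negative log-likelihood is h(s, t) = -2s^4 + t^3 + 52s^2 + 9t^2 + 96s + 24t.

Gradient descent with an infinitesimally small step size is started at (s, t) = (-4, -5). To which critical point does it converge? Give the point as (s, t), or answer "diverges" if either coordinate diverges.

diverges

h is separable, so gradient descent decouples: s follows -∂h/∂s, t follows -∂h/∂t.
∂h/∂s = -8(s - 4)(s + 1)(s + 3); at s=-4 this is 192, so s decreases.
∂h/∂t = 3(t + 2)(t + 4); at t=-5 this is 9, so t decreases.
The s-coordinate has no critical point in that direction and runs off to infinity.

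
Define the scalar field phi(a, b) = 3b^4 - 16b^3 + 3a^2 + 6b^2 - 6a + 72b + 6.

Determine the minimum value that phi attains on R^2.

-44

phi(a,b) separates as P(a) + Q(b) + 6, so its minimum is min P + min Q + 6.
P'(a) = 6a - 6 vanishes at a ∈ {1}; Q'(b) = 12(b - 3)(b - 2)(b + 1) vanishes at b ∈ {-1, 2, 3}.
Local minima of P (where P''>0): P(1)=-3. Local minima of Q: Q(-1)=-47, Q(3)=81.
So the global minimum of phi is P(1) + Q(-1) + 6 = -3 − 47 + 6 = -44, attained at (1, -1).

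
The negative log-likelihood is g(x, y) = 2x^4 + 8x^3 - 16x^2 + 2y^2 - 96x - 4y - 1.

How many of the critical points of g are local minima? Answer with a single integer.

g separates as a function of x plus a function of y, so ∇g=0 decouples.
∂g/∂x = 8(x - 2)(x + 2)(x + 3) = 0 at x ∈ {-3, -2, 2}; ∂g/∂y = 4(y - 1) = 0 at y ∈ {1}.
The Hessian is diagonal: diag(g_xx, g_yy). Second derivatives: g_xx(-3)=40, g_xx(-2)=-32, g_xx(2)=160; g_yy(1)=4.
Local minima occur where both diagonal entries positive: (-3, 1), (2, 1). Count: 2.

2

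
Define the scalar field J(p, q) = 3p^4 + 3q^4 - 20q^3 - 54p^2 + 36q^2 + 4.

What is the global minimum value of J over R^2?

J(p,q) separates as A(p) + B(q) + 4, so its minimum is min A + min B + 4.
A'(p) = 12p(p - 3)(p + 3) vanishes at p ∈ {-3, 0, 3}; B'(q) = 12q(q - 3)(q - 2) vanishes at q ∈ {0, 2, 3}.
Local minima of A (where A''>0): A(-3)=-243, A(3)=-243. Local minima of B: B(0)=0, B(3)=27.
So the global minimum of J is A(-3) + B(0) + 4 = -243 + 0 + 4 = -239, attained at (-3, 0).

-239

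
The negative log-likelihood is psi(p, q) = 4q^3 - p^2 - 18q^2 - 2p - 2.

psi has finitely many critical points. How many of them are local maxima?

psi separates as a function of p plus a function of q, so ∇psi=0 decouples.
∂psi/∂p = -2(p + 1) = 0 at p ∈ {-1}; ∂psi/∂q = 12q(q - 3) = 0 at q ∈ {0, 3}.
The Hessian is diagonal: diag(psi_pp, psi_qq). Second derivatives: psi_pp(-1)=-2; psi_qq(0)=-36, psi_qq(3)=36.
Local maxima occur where both diagonal entries negative: (-1, 0). Count: 1.

1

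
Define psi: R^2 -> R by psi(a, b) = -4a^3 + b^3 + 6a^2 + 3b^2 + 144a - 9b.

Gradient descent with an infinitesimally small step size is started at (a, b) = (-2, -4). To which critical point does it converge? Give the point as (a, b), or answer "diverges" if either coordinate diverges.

diverges

psi is separable, so gradient descent decouples: a follows -∂psi/∂a, b follows -∂psi/∂b.
∂psi/∂a = -12(a - 4)(a + 3); at a=-2 this is 72, so a decreases.
∂psi/∂b = 3(b - 1)(b + 3); at b=-4 this is 15, so b decreases.
The b-coordinate has no critical point in that direction and runs off to infinity.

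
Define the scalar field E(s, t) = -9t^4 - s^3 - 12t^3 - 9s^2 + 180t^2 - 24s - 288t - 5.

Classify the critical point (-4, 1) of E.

local minimum

The mixed partial ∂²E/∂s∂t is 0, so the Hessian at any point is diag(E_ss, E_tt) = diag(-6(s + 3), 36(-3t^2 - 2t + 10)).
At (-4, 1): H = diag(6, 180).
Both eigenvalues are positive, so H is positive definite: a local minimum.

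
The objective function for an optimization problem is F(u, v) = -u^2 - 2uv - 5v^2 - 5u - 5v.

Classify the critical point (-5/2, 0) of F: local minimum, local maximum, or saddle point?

The Hessian of F is constant: H = [[-2, -2], [-2, -10]].
det(H) = (-2)·(-10) − (-2)² = 16.
det(H) > 0 and tr(H) = -12 < 0, so H is negative definite and the point is a local maximum.

local maximum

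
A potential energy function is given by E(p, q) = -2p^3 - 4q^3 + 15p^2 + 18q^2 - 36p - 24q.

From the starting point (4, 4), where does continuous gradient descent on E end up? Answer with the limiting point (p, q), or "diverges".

diverges

E is separable, so gradient descent decouples: p follows -∂E/∂p, q follows -∂E/∂q.
∂E/∂p = -6(p - 3)(p - 2); at p=4 this is -12, so p increases.
∂E/∂q = -12(q - 2)(q - 1); at q=4 this is -72, so q increases.
The p-coordinate has no critical point in that direction and runs off to infinity.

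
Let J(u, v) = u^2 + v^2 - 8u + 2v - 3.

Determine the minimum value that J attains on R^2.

-20

J(u,v) separates as P(u) + Q(v) − 3, so its minimum is min P + min Q − 3.
P'(u) = 2u - 8 vanishes at u ∈ {4}; Q'(v) = 2v + 2 vanishes at v ∈ {-1}.
Local minima of P (where P''>0): P(4)=-16. Local minima of Q: Q(-1)=-1.
So the global minimum of J is P(4) + Q(-1) − 3 = -16 − 1 − 3 = -20, attained at (4, -1).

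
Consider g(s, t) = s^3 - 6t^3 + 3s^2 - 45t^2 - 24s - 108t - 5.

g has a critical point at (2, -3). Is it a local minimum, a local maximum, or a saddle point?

local minimum

The mixed partial ∂²g/∂s∂t is 0, so the Hessian at any point is diag(g_ss, g_tt) = diag(6(s + 1), -18(2t + 5)).
At (2, -3): H = diag(18, 18).
Both eigenvalues are positive, so H is positive definite: a local minimum.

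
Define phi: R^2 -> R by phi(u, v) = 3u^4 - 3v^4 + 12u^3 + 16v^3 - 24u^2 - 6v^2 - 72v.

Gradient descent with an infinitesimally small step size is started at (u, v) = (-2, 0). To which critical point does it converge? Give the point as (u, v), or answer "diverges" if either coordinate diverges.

(-4, 2)

phi is separable, so gradient descent decouples: u follows -∂phi/∂u, v follows -∂phi/∂v.
∂phi/∂u = 12u(u - 1)(u + 4); at u=-2 this is 144, so u decreases.
∂phi/∂v = -12(v - 3)(v - 2)(v + 1); at v=0 this is -72, so v increases.
u converges to its nearest critical value -4 (a local min of the u-part); v converges to 2. The iterate converges to (-4, 2).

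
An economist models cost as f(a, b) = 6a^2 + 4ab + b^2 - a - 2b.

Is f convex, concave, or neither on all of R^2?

f is quadratic, so its Hessian is the constant matrix H = [[12, 4], [4, 2]].
det(H) = 8, tr(H) = 14.
det(H) > 0 and tr(H) > 0, so H is positive definite everywhere: convex.

convex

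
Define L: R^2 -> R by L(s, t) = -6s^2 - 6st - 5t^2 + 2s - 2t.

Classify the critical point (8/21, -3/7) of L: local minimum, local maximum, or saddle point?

The Hessian of L is constant: H = [[-12, -6], [-6, -10]].
det(H) = (-12)·(-10) − (-6)² = 84.
det(H) > 0 and tr(H) = -22 < 0, so H is negative definite and the point is a local maximum.

local maximum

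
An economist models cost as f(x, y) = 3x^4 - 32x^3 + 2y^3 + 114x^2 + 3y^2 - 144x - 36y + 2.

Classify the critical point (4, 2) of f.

The mixed partial ∂²f/∂x∂y is 0, so the Hessian at any point is diag(f_xx, f_yy) = diag(12(3x^2 - 16x + 19), 6(2y + 1)).
At (4, 2): H = diag(36, 30).
Both eigenvalues are positive, so H is positive definite: a local minimum.

local minimum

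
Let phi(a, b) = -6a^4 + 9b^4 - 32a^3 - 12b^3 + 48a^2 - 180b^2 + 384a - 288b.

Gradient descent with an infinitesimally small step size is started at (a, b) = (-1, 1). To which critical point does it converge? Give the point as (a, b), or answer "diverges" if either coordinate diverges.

phi is separable, so gradient descent decouples: a follows -∂phi/∂a, b follows -∂phi/∂b.
∂phi/∂a = -24(a - 2)(a + 2)(a + 4); at a=-1 this is 216, so a decreases.
∂phi/∂b = 36(b - 4)(b + 1)(b + 2); at b=1 this is -648, so b increases.
a converges to its nearest critical value -2 (a local min of the a-part); b converges to 4. The iterate converges to (-2, 4).

(-2, 4)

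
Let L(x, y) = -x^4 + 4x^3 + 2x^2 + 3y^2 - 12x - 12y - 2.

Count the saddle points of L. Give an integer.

2

L separates as a function of x plus a function of y, so ∇L=0 decouples.
∂L/∂x = -4(x - 3)(x - 1)(x + 1) = 0 at x ∈ {-1, 1, 3}; ∂L/∂y = 6(y - 2) = 0 at y ∈ {2}.
The Hessian is diagonal: diag(L_xx, L_yy). Second derivatives: L_xx(-1)=-32, L_xx(1)=16, L_xx(3)=-32; L_yy(2)=6.
Saddle points occur where the two diagonal entries have opposite signs: (-1, 2), (3, 2). Count: 2.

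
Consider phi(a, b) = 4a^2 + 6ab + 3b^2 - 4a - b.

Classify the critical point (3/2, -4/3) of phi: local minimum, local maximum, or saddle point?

The Hessian of phi is constant: H = [[8, 6], [6, 6]].
det(H) = 8·6 − 6² = 12.
det(H) > 0 and tr(H) = 14 > 0, so H is positive definite and the point is a local minimum.

local minimum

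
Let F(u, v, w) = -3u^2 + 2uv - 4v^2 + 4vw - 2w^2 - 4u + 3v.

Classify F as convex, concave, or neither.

concave

F is quadratic, so its Hessian is the constant matrix H = [[-6, 2, 0], [2, -8, 4], [0, 4, -4]].
Leading principal minors: -6, 44, -80.
Signs alternate −, +, − ⇒ H ≺ 0 ⇒ concave.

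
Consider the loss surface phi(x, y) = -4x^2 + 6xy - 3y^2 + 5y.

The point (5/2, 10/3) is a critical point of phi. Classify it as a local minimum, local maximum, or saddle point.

The Hessian of phi is constant: H = [[-8, 6], [6, -6]].
det(H) = (-8)·(-6) − 6² = 12.
det(H) > 0 and tr(H) = -14 < 0, so H is negative definite and the point is a local maximum.

local maximum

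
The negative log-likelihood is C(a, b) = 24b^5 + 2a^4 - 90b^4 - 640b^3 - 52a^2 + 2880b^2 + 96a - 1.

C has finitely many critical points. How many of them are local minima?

4

C separates as a function of a plus a function of b, so ∇C=0 decouples.
∂C/∂a = 8(a - 3)(a - 1)(a + 4) = 0 at a ∈ {-4, 1, 3}; ∂C/∂b = 120b(b - 4)(b - 3)(b + 4) = 0 at b ∈ {-4, 0, 3, 4}.
The Hessian is diagonal: diag(C_aa, C_bb). Second derivatives: C_aa(-4)=280, C_aa(1)=-80, C_aa(3)=112; C_bb(-4)=-26880, C_bb(0)=5760, C_bb(3)=-2520, C_bb(4)=3840.
Local minima occur where both diagonal entries positive: (-4, 0), (-4, 4), (3, 0), (3, 4). Count: 4.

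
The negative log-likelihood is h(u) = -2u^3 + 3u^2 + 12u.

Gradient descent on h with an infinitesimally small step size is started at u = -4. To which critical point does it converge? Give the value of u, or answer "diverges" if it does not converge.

h'(u) = -6(u - 2)(u + 1), so h'(-4) = -108.
Gradient descent moves in the -h' direction, i.e. u is increasing.
The nearest critical point in that direction is u = -1, where h'' = 18 > 0 (a local minimum). The iterate converges there.

-1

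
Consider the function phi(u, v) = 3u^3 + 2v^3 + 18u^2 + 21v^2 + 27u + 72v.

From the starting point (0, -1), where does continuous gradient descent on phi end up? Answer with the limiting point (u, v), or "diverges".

phi is separable, so gradient descent decouples: u follows -∂phi/∂u, v follows -∂phi/∂v.
∂phi/∂u = 9(u + 1)(u + 3); at u=0 this is 27, so u decreases.
∂phi/∂v = 6(v + 3)(v + 4); at v=-1 this is 36, so v decreases.
u converges to its nearest critical value -1 (a local min of the u-part); v converges to -3. The iterate converges to (-1, -3).

(-1, -3)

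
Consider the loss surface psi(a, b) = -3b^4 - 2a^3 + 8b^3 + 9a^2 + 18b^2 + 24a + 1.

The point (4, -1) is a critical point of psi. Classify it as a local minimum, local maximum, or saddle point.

local maximum

The mixed partial ∂²psi/∂a∂b is 0, so the Hessian at any point is diag(psi_aa, psi_bb) = diag(6(-2a + 3), 12(-3b^2 + 4b + 3)).
At (4, -1): H = diag(-30, -48).
Both eigenvalues are negative, so H is negative definite: a local maximum.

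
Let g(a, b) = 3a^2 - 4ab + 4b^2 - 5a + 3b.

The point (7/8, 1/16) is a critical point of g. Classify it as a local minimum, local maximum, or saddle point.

The Hessian of g is constant: H = [[6, -4], [-4, 8]].
det(H) = 6·8 − (-4)² = 32.
det(H) > 0 and tr(H) = 14 > 0, so H is positive definite and the point is a local minimum.

local minimum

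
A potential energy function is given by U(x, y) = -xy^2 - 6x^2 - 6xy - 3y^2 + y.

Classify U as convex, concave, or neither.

neither

The term -xy^2 is cubic, so the Hessian is not constant.
∂²U/∂y² = -2x - 6, which takes both signs as x varies (negative for sufficiently large x). A diagonal entry of the Hessian changing sign means the Hessian is neither positive- nor negative-semidefinite on all of R^2.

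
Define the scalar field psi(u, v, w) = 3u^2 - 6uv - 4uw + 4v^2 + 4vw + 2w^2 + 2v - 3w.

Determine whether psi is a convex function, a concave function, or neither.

psi is quadratic, so its Hessian is the constant matrix H = [[6, -6, -4], [-6, 8, 4], [-4, 4, 4]].
Leading principal minors: 6, 12, 16.
All positive ⇒ H ≻ 0 ⇒ convex.

convex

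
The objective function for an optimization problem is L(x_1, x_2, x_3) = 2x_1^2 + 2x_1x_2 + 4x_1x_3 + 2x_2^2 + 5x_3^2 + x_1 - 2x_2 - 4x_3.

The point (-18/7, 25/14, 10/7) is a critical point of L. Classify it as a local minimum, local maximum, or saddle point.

The Hessian is constant: H = [[4, 2, 4], [2, 4, 0], [4, 0, 10]].
Leading principal minors: Δ₁ = 4, Δ₂ = 12, Δ₃ = 56.
All leading minors are positive, so H is positive definite: a local minimum.

local minimum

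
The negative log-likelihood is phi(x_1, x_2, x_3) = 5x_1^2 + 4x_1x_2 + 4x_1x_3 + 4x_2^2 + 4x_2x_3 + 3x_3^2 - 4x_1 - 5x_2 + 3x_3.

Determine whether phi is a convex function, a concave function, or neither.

convex

phi is quadratic, so its Hessian is the constant matrix H = [[10, 4, 4], [4, 8, 4], [4, 4, 6]].
Leading principal minors: 10, 64, 224.
All positive ⇒ H ≻ 0 ⇒ convex.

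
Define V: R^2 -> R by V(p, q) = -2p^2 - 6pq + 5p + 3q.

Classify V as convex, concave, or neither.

V is quadratic, so its Hessian is the constant matrix H = [[-4, -6], [-6, 0]].
det(H) = -36, tr(H) = -4.
det(H) < 0, so H is indefinite: neither convex nor concave.

neither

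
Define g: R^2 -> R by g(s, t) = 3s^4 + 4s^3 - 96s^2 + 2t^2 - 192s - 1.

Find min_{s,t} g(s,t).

-1281

g(s,t) separates as P(s) + Q(t) − 1, so its minimum is min P + min Q − 1.
P'(s) = 12(s - 4)(s + 1)(s + 4) vanishes at s ∈ {-4, -1, 4}; Q'(t) = 4t vanishes at t ∈ {0}.
Local minima of P (where P''>0): P(-4)=-256, P(4)=-1280. Local minima of Q: Q(0)=0.
So the global minimum of g is P(4) + Q(0) − 1 = -1280 + 0 − 1 = -1281, attained at (4, 0).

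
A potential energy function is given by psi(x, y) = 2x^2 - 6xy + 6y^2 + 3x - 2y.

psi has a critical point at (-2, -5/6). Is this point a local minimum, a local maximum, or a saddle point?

local minimum

The Hessian of psi is constant: H = [[4, -6], [-6, 12]].
det(H) = 4·12 − (-6)² = 12.
det(H) > 0 and tr(H) = 16 > 0, so H is positive definite and the point is a local minimum.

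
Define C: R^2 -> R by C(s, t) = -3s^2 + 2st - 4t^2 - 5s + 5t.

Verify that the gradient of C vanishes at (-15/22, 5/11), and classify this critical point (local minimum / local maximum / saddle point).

local maximum

∇C = (-6s + 2t - 5, 2s - 8t + 5); substituting (-15/22, 5/11) gives ∇C = (0, 0), so (-15/22, 5/11) is indeed a critical point.
The Hessian of C is constant: H = [[-6, 2], [2, -8]].
det(H) = (-6)·(-8) − 2² = 44.
det(H) > 0 and tr(H) = -14 < 0, so H is negative definite and the point is a local maximum.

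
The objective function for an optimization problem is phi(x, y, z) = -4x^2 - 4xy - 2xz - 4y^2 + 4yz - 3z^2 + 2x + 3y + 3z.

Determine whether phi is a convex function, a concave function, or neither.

concave

phi is quadratic, so its Hessian is the constant matrix H = [[-8, -4, -2], [-4, -8, 4], [-2, 4, -6]].
Leading principal minors: -8, 48, -64.
Signs alternate −, +, − ⇒ H ≺ 0 ⇒ concave.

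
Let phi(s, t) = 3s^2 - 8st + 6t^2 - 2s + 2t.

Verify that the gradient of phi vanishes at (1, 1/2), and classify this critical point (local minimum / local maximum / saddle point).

∇phi = (6s - 8t - 2, -8s + 12t + 2); substituting (1, 1/2) gives ∇phi = (0, 0), so (1, 1/2) is indeed a critical point.
The Hessian of phi is constant: H = [[6, -8], [-8, 12]].
det(H) = 6·12 − (-8)² = 8.
det(H) > 0 and tr(H) = 18 > 0, so H is positive definite and the point is a local minimum.

local minimum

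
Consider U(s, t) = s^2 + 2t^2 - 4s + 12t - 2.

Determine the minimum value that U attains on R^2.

-24

U(s,t) separates as P(s) + Q(t) − 2, so its minimum is min P + min Q − 2.
P'(s) = 2s - 4 vanishes at s ∈ {2}; Q'(t) = 4(t + 3) vanishes at t ∈ {-3}.
Local minima of P (where P''>0): P(2)=-4. Local minima of Q: Q(-3)=-18.
So the global minimum of U is P(2) + Q(-3) − 2 = -4 − 18 − 2 = -24, attained at (2, -3).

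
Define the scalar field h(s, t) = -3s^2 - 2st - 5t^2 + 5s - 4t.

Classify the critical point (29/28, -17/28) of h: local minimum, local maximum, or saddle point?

local maximum

The Hessian of h is constant: H = [[-6, -2], [-2, -10]].
det(H) = (-6)·(-10) − (-2)² = 56.
det(H) > 0 and tr(H) = -16 < 0, so H is negative definite and the point is a local maximum.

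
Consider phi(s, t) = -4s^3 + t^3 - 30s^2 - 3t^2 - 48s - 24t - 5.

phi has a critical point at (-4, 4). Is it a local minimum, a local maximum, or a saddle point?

local minimum

The mixed partial ∂²phi/∂s∂t is 0, so the Hessian at any point is diag(phi_ss, phi_tt) = diag(-12(2s + 5), 6(t - 1)).
At (-4, 4): H = diag(36, 18).
Both eigenvalues are positive, so H is positive definite: a local minimum.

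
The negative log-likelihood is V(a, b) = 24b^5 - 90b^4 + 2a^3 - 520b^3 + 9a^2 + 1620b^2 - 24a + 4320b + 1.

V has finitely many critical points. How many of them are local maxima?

2

V separates as a function of a plus a function of b, so ∇V=0 decouples.
∂V/∂a = 6(a - 1)(a + 4) = 0 at a ∈ {-4, 1}; ∂V/∂b = 120(b - 4)(b - 3)(b + 1)(b + 3) = 0 at b ∈ {-3, -1, 3, 4}.
The Hessian is diagonal: diag(V_aa, V_bb). Second derivatives: V_aa(-4)=-30, V_aa(1)=30; V_bb(-3)=-10080, V_bb(-1)=4800, V_bb(3)=-2880, V_bb(4)=4200.
Local maxima occur where both diagonal entries negative: (-4, -3), (-4, 3). Count: 2.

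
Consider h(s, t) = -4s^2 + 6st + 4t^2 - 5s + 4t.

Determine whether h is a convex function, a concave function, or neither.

neither

h is quadratic, so its Hessian is the constant matrix H = [[-8, 6], [6, 8]].
det(H) = -100, tr(H) = 0.
det(H) < 0, so H is indefinite: neither convex nor concave.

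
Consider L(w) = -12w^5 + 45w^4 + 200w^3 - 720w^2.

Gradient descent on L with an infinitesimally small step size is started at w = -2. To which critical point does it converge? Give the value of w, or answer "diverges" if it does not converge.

-3

L'(w) = -60w(w - 4)(w - 2)(w + 3), so L'(-2) = 2880.
Gradient descent moves in the -L' direction, i.e. w is decreasing.
The nearest critical point in that direction is w = -3, where L'' = 6300 > 0 (a local minimum). The iterate converges there.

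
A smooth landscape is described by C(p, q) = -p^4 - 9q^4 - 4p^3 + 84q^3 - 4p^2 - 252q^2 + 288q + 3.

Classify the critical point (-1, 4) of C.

The mixed partial ∂²C/∂p∂q is 0, so the Hessian at any point is diag(C_pp, C_qq) = diag(-4(3p^2 + 6p + 2), 36(-3q^2 + 14q - 14)).
At (-1, 4): H = diag(4, -216).
The eigenvalues have opposite signs, so H is indefinite: a saddle point.

saddle point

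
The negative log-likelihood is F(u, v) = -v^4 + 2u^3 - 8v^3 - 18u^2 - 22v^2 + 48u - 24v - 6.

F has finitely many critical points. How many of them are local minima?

1

F separates as a function of u plus a function of v, so ∇F=0 decouples.
∂F/∂u = 6(u - 4)(u - 2) = 0 at u ∈ {2, 4}; ∂F/∂v = -4(v + 1)(v + 2)(v + 3) = 0 at v ∈ {-3, -2, -1}.
The Hessian is diagonal: diag(F_uu, F_vv). Second derivatives: F_uu(2)=-12, F_uu(4)=12; F_vv(-3)=-8, F_vv(-2)=4, F_vv(-1)=-8.
Local minima occur where both diagonal entries positive: (4, -2). Count: 1.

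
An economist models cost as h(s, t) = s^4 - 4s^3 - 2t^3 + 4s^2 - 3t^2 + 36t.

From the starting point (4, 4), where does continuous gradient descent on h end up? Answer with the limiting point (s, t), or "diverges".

h is separable, so gradient descent decouples: s follows -∂h/∂s, t follows -∂h/∂t.
∂h/∂s = 4s(s - 2)(s - 1); at s=4 this is 96, so s decreases.
∂h/∂t = -6(t - 2)(t + 3); at t=4 this is -84, so t increases.
The t-coordinate has no critical point in that direction and runs off to infinity.

diverges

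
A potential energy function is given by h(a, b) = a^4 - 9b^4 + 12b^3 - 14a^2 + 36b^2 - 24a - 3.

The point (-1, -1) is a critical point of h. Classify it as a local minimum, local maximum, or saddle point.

The mixed partial ∂²h/∂a∂b is 0, so the Hessian at any point is diag(h_aa, h_bb) = diag(4(3a^2 - 7), 36(-3b^2 + 2b + 2)).
At (-1, -1): H = diag(-16, -108).
Both eigenvalues are negative, so H is negative definite: a local maximum.

local maximum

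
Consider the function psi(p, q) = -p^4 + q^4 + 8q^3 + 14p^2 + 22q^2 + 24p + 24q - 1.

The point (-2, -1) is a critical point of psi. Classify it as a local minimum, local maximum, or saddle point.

saddle point

The mixed partial ∂²psi/∂p∂q is 0, so the Hessian at any point is diag(psi_pp, psi_qq) = diag(4(-3p^2 + 7), 4(3q^2 + 12q + 11)).
At (-2, -1): H = diag(-20, 8).
The eigenvalues have opposite signs, so H is indefinite: a saddle point.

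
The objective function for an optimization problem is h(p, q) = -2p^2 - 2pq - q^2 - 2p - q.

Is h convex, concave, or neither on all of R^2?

h is quadratic, so its Hessian is the constant matrix H = [[-4, -2], [-2, -2]].
det(H) = 4, tr(H) = -6.
det(H) > 0 and tr(H) < 0, so H is negative definite everywhere: concave.

concave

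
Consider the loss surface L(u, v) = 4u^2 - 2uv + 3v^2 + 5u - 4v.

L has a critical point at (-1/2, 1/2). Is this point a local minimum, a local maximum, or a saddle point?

The Hessian of L is constant: H = [[8, -2], [-2, 6]].
det(H) = 8·6 − (-2)² = 44.
det(H) > 0 and tr(H) = 14 > 0, so H is positive definite and the point is a local minimum.

local minimum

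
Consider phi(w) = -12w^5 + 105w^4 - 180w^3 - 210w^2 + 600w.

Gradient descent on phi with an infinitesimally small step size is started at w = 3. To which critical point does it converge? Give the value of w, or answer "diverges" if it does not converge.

2

phi'(w) = -60(w - 5)(w - 2)(w - 1)(w + 1), so phi'(3) = 960.
Gradient descent moves in the -phi' direction, i.e. w is decreasing.
The nearest critical point in that direction is w = 2, where phi'' = 540 > 0 (a local minimum). The iterate converges there.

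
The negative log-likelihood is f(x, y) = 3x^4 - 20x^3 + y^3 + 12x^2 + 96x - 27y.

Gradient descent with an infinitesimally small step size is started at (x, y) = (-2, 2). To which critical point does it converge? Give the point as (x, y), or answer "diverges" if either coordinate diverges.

f is separable, so gradient descent decouples: x follows -∂f/∂x, y follows -∂f/∂y.
∂f/∂x = 12(x - 4)(x - 2)(x + 1); at x=-2 this is -288, so x increases.
∂f/∂y = 3(y - 3)(y + 3); at y=2 this is -15, so y increases.
x converges to its nearest critical value -1 (a local min of the x-part); y converges to 3. The iterate converges to (-1, 3).

(-1, 3)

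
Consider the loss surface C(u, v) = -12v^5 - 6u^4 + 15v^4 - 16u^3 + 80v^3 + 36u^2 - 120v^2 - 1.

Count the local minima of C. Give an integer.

2

C separates as a function of u plus a function of v, so ∇C=0 decouples.
∂C/∂u = -24u(u - 1)(u + 3) = 0 at u ∈ {-3, 0, 1}; ∂C/∂v = -60v(v - 2)(v - 1)(v + 2) = 0 at v ∈ {-2, 0, 1, 2}.
The Hessian is diagonal: diag(C_uu, C_vv). Second derivatives: C_uu(-3)=-288, C_uu(0)=72, C_uu(1)=-96; C_vv(-2)=1440, C_vv(0)=-240, C_vv(1)=180, C_vv(2)=-480.
Local minima occur where both diagonal entries positive: (0, -2), (0, 1). Count: 2.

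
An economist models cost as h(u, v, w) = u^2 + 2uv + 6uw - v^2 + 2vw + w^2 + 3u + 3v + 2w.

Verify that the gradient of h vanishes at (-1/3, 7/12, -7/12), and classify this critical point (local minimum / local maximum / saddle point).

∇h = (2u + 2v + 6w + 3, 2u - 2v + 2w + 3, 6u + 2v + 2w + 2); substituting (-1/3, 7/12, -7/12) gives ∇h = (0, 0, 0), so (-1/3, 7/12, -7/12) is indeed a critical point.
The Hessian is constant: H = [[2, 2, 6], [2, -2, 2], [6, 2, 2]].
Leading principal minors: Δ₁ = 2, Δ₂ = -8, Δ₃ = 96.
The minors fit neither the all-positive nor the alternating-sign pattern, so H is indefinite: a saddle point.

saddle point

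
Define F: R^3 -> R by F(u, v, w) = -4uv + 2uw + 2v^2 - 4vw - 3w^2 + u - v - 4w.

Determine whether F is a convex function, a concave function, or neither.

F is quadratic, so its Hessian is the constant matrix H = [[0, -4, 2], [-4, 4, -4], [2, -4, -6]].
Leading principal minors: 0, -16, 144.
Neither pattern holds ⇒ H is indefinite ⇒ neither convex nor concave.

neither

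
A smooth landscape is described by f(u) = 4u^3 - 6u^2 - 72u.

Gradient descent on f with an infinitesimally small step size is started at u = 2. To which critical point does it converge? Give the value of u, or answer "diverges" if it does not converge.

f'(u) = 12(u - 3)(u + 2), so f'(2) = -48.
Gradient descent moves in the -f' direction, i.e. u is increasing.
The nearest critical point in that direction is u = 3, where f'' = 60 > 0 (a local minimum). The iterate converges there.

3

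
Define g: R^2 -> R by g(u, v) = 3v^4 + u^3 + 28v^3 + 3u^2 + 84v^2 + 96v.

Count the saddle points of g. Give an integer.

g separates as a function of u plus a function of v, so ∇g=0 decouples.
∂g/∂u = 3u(u + 2) = 0 at u ∈ {-2, 0}; ∂g/∂v = 12(v + 1)(v + 2)(v + 4) = 0 at v ∈ {-4, -2, -1}.
The Hessian is diagonal: diag(g_uu, g_vv). Second derivatives: g_uu(-2)=-6, g_uu(0)=6; g_vv(-4)=72, g_vv(-2)=-24, g_vv(-1)=36.
Saddle points occur where the two diagonal entries have opposite signs: (-2, -4), (-2, -1), (0, -2). Count: 3.

3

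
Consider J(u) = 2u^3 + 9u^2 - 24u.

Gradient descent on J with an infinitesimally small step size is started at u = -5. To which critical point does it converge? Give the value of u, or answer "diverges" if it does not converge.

J'(u) = 6(u - 1)(u + 4), so J'(-5) = 36.
Gradient descent moves in the -J' direction, i.e. u is decreasing.
There is no critical point below u=-5, and J' keeps the same sign, so the iterate runs off to −∞.

diverges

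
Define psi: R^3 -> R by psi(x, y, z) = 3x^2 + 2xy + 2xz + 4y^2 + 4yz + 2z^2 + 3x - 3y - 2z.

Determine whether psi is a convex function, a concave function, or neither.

convex

psi is quadratic, so its Hessian is the constant matrix H = [[6, 2, 2], [2, 8, 4], [2, 4, 4]].
Leading principal minors: 6, 44, 80.
All positive ⇒ H ≻ 0 ⇒ convex.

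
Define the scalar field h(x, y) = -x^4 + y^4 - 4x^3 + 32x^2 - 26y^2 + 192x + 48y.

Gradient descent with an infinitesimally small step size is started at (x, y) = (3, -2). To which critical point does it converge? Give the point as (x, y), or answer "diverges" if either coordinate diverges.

(-3, -4)

h is separable, so gradient descent decouples: x follows -∂h/∂x, y follows -∂h/∂y.
∂h/∂x = -4(x - 4)(x + 3)(x + 4); at x=3 this is 168, so x decreases.
∂h/∂y = 4(y - 3)(y - 1)(y + 4); at y=-2 this is 120, so y decreases.
x converges to its nearest critical value -3 (a local min of the x-part); y converges to -4. The iterate converges to (-3, -4).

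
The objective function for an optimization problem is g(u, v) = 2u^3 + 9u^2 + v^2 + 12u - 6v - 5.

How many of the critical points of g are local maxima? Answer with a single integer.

g separates as a function of u plus a function of v, so ∇g=0 decouples.
∂g/∂u = 6(u + 1)(u + 2) = 0 at u ∈ {-2, -1}; ∂g/∂v = 2(v - 3) = 0 at v ∈ {3}.
The Hessian is diagonal: diag(g_uu, g_vv). Second derivatives: g_uu(-2)=-6, g_uu(-1)=6; g_vv(3)=2.
Local maxima occur where both diagonal entries negative: none. Count: 0.

0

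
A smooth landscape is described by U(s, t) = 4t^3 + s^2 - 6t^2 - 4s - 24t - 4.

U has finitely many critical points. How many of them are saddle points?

U separates as a function of s plus a function of t, so ∇U=0 decouples.
∂U/∂s = 2(s - 2) = 0 at s ∈ {2}; ∂U/∂t = 12(t - 2)(t + 1) = 0 at t ∈ {-1, 2}.
The Hessian is diagonal: diag(U_ss, U_tt). Second derivatives: U_ss(2)=2; U_tt(-1)=-36, U_tt(2)=36.
Saddle points occur where the two diagonal entries have opposite signs: (2, -1). Count: 1.

1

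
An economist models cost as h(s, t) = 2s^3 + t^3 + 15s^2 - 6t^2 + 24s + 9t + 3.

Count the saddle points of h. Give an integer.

2

h separates as a function of s plus a function of t, so ∇h=0 decouples.
∂h/∂s = 6(s + 1)(s + 4) = 0 at s ∈ {-4, -1}; ∂h/∂t = 3(t - 3)(t - 1) = 0 at t ∈ {1, 3}.
The Hessian is diagonal: diag(h_ss, h_tt). Second derivatives: h_ss(-4)=-18, h_ss(-1)=18; h_tt(1)=-6, h_tt(3)=6.
Saddle points occur where the two diagonal entries have opposite signs: (-4, 3), (-1, 1). Count: 2.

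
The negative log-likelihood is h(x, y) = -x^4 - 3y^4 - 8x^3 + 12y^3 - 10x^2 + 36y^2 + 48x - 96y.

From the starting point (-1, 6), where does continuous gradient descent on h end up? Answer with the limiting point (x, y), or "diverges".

h is separable, so gradient descent decouples: x follows -∂h/∂x, y follows -∂h/∂y.
∂h/∂x = -4(x - 1)(x + 3)(x + 4); at x=-1 this is 48, so x decreases.
∂h/∂y = -12(y - 4)(y - 1)(y + 2); at y=6 this is -960, so y increases.
The y-coordinate has no critical point in that direction and runs off to infinity.

diverges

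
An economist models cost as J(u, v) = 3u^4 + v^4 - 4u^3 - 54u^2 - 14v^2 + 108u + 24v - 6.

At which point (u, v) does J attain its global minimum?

(-3, -3)

J(u,v) separates as P(u) + Q(v) − 6, so its minimum is min P + min Q − 6.
P'(u) = 12(u - 3)(u - 1)(u + 3) vanishes at u ∈ {-3, 1, 3}; Q'(v) = 4(v - 2)(v - 1)(v + 3) vanishes at v ∈ {-3, 1, 2}.
Local minima of P (where P''>0): P(-3)=-459, P(3)=-27. Local minima of Q: Q(-3)=-117, Q(2)=8.
So the global minimum of J is P(-3) + Q(-3) − 6 = -459 − 117 − 6 = -582, attained at (-3, -3).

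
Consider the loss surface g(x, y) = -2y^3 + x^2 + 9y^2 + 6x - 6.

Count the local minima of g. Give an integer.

1

g separates as a function of x plus a function of y, so ∇g=0 decouples.
∂g/∂x = 2(x + 3) = 0 at x ∈ {-3}; ∂g/∂y = -6y(y - 3) = 0 at y ∈ {0, 3}.
The Hessian is diagonal: diag(g_xx, g_yy). Second derivatives: g_xx(-3)=2; g_yy(0)=18, g_yy(3)=-18.
Local minima occur where both diagonal entries positive: (-3, 0). Count: 1.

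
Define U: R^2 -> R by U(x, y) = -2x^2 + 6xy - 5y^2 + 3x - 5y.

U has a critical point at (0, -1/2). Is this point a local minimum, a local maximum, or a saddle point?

local maximum

The Hessian of U is constant: H = [[-4, 6], [6, -10]].
det(H) = (-4)·(-10) − 6² = 4.
det(H) > 0 and tr(H) = -14 < 0, so H is negative definite and the point is a local maximum.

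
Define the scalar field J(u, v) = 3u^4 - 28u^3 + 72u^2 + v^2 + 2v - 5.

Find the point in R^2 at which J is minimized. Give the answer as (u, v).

(0, -1)

J(u,v) separates as P(u) + Q(v) − 5, so its minimum is min P + min Q − 5.
P'(u) = 12u(u - 4)(u - 3) vanishes at u ∈ {0, 3, 4}; Q'(v) = 2v + 2 vanishes at v ∈ {-1}.
Local minima of P (where P''>0): P(0)=0, P(4)=128. Local minima of Q: Q(-1)=-1.
So the global minimum of J is P(0) + Q(-1) − 5 = 0 − 1 − 5 = -6, attained at (0, -1).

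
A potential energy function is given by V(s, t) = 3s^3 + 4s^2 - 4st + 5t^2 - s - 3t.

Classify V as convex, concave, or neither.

neither

The term 3s^3 is cubic, so the Hessian is not constant.
∂²V/∂s² = 18s + 8, which takes both signs as s varies (negative for sufficiently negative s). A diagonal entry of the Hessian changing sign means the Hessian is neither positive- nor negative-semidefinite on all of R^2.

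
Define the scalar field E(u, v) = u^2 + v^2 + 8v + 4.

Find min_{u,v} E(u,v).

-12

E(u,v) separates as P(u) + Q(v) + 4, so its minimum is min P + min Q + 4.
P'(u) = 2u vanishes at u ∈ {0}; Q'(v) = 2v + 8 vanishes at v ∈ {-4}.
Local minima of P (where P''>0): P(0)=0. Local minima of Q: Q(-4)=-16.
So the global minimum of E is P(0) + Q(-4) + 4 = 0 − 16 + 4 = -12, attained at (0, -4).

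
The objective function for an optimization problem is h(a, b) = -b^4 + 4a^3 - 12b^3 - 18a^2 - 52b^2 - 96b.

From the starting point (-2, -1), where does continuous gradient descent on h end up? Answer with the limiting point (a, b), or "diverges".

diverges

h is separable, so gradient descent decouples: a follows -∂h/∂a, b follows -∂h/∂b.
∂h/∂a = 12a(a - 3); at a=-2 this is 120, so a decreases.
∂h/∂b = -4(b + 2)(b + 3)(b + 4); at b=-1 this is -24, so b increases.
The a-coordinate has no critical point in that direction and runs off to infinity.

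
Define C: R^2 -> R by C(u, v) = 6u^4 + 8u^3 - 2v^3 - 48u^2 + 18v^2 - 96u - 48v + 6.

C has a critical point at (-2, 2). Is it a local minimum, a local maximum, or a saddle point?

local minimum

The mixed partial ∂²C/∂u∂v is 0, so the Hessian at any point is diag(C_uu, C_vv) = diag(24(3u^2 + 2u - 4), 12(-v + 3)).
At (-2, 2): H = diag(96, 12).
Both eigenvalues are positive, so H is positive definite: a local minimum.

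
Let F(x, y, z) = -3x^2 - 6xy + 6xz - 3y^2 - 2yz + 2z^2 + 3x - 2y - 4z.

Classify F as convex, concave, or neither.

F is quadratic, so its Hessian is the constant matrix H = [[-6, -6, 6], [-6, -6, -2], [6, -2, 4]].
Leading principal minors: -6, 0, 384.
Neither pattern holds ⇒ H is indefinite ⇒ neither convex nor concave.

neither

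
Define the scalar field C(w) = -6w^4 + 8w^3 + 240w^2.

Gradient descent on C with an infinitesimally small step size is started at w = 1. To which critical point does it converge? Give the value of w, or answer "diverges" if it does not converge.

0

C'(w) = -24w(w - 5)(w + 4), so C'(1) = 480.
Gradient descent moves in the -C' direction, i.e. w is decreasing.
The nearest critical point in that direction is w = 0, where C'' = 480 > 0 (a local minimum). The iterate converges there.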